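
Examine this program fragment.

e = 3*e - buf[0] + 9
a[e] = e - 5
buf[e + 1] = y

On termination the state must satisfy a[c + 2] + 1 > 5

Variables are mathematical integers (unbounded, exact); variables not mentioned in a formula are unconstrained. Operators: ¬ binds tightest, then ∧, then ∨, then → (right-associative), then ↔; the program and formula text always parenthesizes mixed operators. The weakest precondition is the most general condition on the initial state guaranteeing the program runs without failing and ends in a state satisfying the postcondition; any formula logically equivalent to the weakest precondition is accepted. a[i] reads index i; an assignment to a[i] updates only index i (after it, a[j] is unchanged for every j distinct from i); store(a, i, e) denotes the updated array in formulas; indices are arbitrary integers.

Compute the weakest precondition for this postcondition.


Working backward. After the program, the postcondition a[c + 2] + 1 > 5 must hold; in canonical form it is a[c + 2] > 4.
Before buf[e + 1] := y: a[c + 2] > 4
Before a[e] := e - 5: store(a, e, e - 5)[c + 2] > 4
Before e := 3*e - buf[0] + 9: store(a, -buf[0] + 3*e + 9, -buf[0] + 3*e + 4)[c + 2] > 4
Answer: WP = store(a, -buf[0] + 3*e + 9, -buf[0] + 3*e + 4)[c + 2] > 4


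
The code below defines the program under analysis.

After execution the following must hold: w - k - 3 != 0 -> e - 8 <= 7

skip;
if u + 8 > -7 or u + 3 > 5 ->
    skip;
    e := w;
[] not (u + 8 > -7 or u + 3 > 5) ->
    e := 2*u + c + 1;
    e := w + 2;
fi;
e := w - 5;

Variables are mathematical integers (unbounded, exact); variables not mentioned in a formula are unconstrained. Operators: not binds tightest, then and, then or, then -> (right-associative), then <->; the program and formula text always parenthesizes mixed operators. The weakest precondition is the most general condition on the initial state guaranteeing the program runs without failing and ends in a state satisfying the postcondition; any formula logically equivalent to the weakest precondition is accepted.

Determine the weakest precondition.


Working backward. After the program, the postcondition w - k - 3 != 0 -> e - 8 <= 7 must hold; in canonical form it is w != k + 3 -> e <= 15.
Before e := w - 5: w != k + 3 -> w <= 20
Then branch requires w != k + 3 -> w <= 20; else branch requires w != k + 3 -> w <= 20.
Before the if: ((u > -15 or u > 2) -> (w != k + 3 -> w <= 20)) and ((not (u > -15 or u > 2)) -> (w != k + 3 -> w <= 20))
Before skip: ((u > -15 or u > 2) -> (w != k + 3 -> w <= 20)) and ((not (u > -15 or u > 2)) -> (w != k + 3 -> w <= 20))
Answer: WP = ((u > -15 or u > 2) -> (w != k + 3 -> w <= 20)) and ((not (u > -15 or u > 2)) -> (w != k + 3 -> w <= 20))


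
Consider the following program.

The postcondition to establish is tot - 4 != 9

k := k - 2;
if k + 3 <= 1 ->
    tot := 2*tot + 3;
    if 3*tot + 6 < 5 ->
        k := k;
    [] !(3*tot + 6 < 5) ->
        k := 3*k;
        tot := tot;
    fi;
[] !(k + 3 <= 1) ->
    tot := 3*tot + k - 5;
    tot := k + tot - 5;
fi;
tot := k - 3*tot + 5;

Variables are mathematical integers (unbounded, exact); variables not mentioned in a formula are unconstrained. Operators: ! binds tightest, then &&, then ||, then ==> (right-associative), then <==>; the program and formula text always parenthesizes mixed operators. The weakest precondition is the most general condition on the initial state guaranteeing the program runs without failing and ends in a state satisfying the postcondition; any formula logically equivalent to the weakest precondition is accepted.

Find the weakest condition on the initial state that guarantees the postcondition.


Working backward. After the program, the postcondition tot - 4 != 9 must hold; in canonical form it is tot != 13.
Before tot := k - 3*tot + 5: k != 3*tot + 8
Then branch requires (6*tot < -10 ==> k != 6*tot + 17) && ((!(6*tot < -10)) ==> 3*k != 6*tot + 17); else branch requires 5*k + 9*tot != 22.
Before the if: (k <= -2 ==> ((6*tot < -10 ==> k != 6*tot + 17) && ((!(6*tot < -10)) ==> 3*k != 6*tot + 17))) && ((!(k <= -2)) ==> 5*k + 9*tot != 22)
Before k := k - 2: (k <= 0 ==> ((6*tot < -10 ==> k != 6*tot + 19) && ((!(6*tot < -10)) ==> 3*k != 6*tot + 23))) && ((!(k <= 0)) ==> 5*k + 9*tot != 32)
Answer: WP = (k <= 0 ==> ((6*tot < -10 ==> k != 6*tot + 19) && ((!(6*tot < -10)) ==> 3*k != 6*tot + 23))) && ((!(k <= 0)) ==> 5*k + 9*tot != 32)


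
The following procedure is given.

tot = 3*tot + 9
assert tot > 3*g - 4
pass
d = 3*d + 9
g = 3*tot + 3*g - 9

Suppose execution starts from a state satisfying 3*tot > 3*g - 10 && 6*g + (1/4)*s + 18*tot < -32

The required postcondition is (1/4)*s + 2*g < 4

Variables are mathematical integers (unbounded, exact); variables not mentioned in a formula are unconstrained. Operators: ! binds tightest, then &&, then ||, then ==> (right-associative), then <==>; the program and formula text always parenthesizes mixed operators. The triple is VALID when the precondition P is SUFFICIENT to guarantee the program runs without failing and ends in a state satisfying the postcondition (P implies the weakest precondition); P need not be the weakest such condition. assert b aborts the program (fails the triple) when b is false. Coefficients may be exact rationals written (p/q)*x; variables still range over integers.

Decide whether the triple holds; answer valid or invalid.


Working backward. After the program, the postcondition (1/4)*s + 2*g < 4 must hold; in canonical form it is 2*g + (1/4)*s < 4.
Before g := 3*tot + 3*g - 9: 6*g + (1/4)*s + 6*tot < 22
Before d := 3*d + 9: 6*g + (1/4)*s + 6*tot < 22
Before skip: 6*g + (1/4)*s + 6*tot < 22
Before assert tot > 3*g - 4: tot > 3*g - 4 && 6*g + (1/4)*s + 6*tot < 22
Before tot := 3*tot + 9: 3*tot > 3*g - 13 && 6*g + (1/4)*s + 18*tot < -32
The weakest precondition is 3*tot > 3*g - 13 && 6*g + (1/4)*s + 18*tot < -32.
Check whether 3*tot > 3*g - 10 && 6*g + (1/4)*s + 18*tot < -32 implies it.
Every state satisfying the precondition satisfies the weakest precondition: the implication holds.
Answer: valid


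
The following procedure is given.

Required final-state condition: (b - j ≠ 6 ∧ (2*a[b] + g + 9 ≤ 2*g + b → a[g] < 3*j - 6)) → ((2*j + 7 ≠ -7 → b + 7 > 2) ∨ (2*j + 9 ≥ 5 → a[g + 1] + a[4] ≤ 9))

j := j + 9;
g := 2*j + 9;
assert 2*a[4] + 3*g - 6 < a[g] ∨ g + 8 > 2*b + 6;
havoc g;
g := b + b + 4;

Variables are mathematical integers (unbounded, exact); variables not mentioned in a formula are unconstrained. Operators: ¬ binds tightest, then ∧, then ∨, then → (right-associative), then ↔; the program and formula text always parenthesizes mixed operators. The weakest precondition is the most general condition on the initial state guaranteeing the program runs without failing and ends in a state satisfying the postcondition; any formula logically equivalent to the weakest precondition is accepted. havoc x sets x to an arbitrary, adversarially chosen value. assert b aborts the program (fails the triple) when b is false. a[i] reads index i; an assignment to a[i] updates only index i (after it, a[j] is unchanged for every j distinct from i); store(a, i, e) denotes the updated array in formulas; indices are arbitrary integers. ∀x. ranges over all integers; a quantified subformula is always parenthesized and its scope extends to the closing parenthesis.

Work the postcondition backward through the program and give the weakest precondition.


Working backward. After the program, the postcondition (b - j ≠ 6 ∧ (2*a[b] + g + 9 ≤ 2*g + b → a[g] < 3*j - 6)) → ((2*j + 7 ≠ -7 → b + 7 > 2) ∨ (2*j + 9 ≥ 5 → a[g + 1] + a[4] ≤ 9)) must hold; in canonical form it is (b ≠ j + 6 ∧ (2*a[b] ≤ b + g - 9 → a[g] < 3*j - 6)) → ((2*j ≠ -14 → b > -5) ∨ (2*j ≥ -4 → a[g + 1] + a[4] ≤ 9)).
Before g := b + b + 4: (b ≠ j + 6 ∧ (2*a[b] ≤ 3*b - 5 → a[2*b + 4] < 3*j - 6)) → ((2*j ≠ -14 → b > -5) ∨ (2*j ≥ -4 → a[2*b + 5] + a[4] ≤ 9))
Before havoc g: (b ≠ j + 6 ∧ (2*a[b] ≤ 3*b - 5 → a[2*b + 4] < 3*j - 6)) → ((2*j ≠ -14 → b > -5) ∨ (2*j ≥ -4 → a[2*b + 5] + a[4] ≤ 9))
Before assert 2*a[4] + 3*g - 6 < a[g] ∨ g + 8 > 2*b + 6: (2*a[4] + 3*g < a[g] + 6 ∨ g > 2*b - 2) ∧ ((b ≠ j + 6 ∧ (2*a[b] ≤ 3*b - 5 → a[2*b + 4] < 3*j - 6)) → ((2*j ≠ -14 → b > -5) ∨ (2*j ≥ -4 → a[2*b + 5] + a[4] ≤ 9)))
Before g := 2*j + 9: (2*a[4] + 6*j < a[2*j + 9] - 21 ∨ 2*j > 2*b - 11) ∧ ((b ≠ j + 6 ∧ (2*a[b] ≤ 3*b - 5 → a[2*b + 4] < 3*j - 6)) → ((2*j ≠ -14 → b > -5) ∨ (2*j ≥ -4 → a[2*b + 5] + a[4] ≤ 9)))
Before j := j + 9: (2*a[4] + 6*j < a[2*j + 27] - 75 ∨ 2*j > 2*b - 29) ∧ ((b ≠ j + 15 ∧ (2*a[b] ≤ 3*b - 5 → a[2*b + 4] < 3*j + 21)) → ((2*j ≠ -32 → b > -5) ∨ (2*j ≥ -22 → a[2*b + 5] + a[4] ≤ 9)))
Answer: WP = (2*a[4] + 6*j < a[2*j + 27] - 75 ∨ 2*j > 2*b - 29) ∧ ((b ≠ j + 15 ∧ (2*a[b] ≤ 3*b - 5 → a[2*b + 4] < 3*j + 21)) → ((2*j ≠ -32 → b > -5) ∨ (2*j ≥ -22 → a[2*b + 5] + a[4] ≤ 9)))


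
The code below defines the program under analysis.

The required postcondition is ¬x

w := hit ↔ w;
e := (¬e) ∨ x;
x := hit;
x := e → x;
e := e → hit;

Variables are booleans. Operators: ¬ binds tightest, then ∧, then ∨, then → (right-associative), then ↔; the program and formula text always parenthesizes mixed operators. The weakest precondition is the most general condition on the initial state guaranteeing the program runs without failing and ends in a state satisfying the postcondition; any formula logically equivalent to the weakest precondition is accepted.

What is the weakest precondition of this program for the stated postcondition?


Working backward. After the program, ¬x must hold.
Before e := e → hit: ¬x
Before x := e → x: ¬(e → x)
Before x := hit: ¬(e → hit)
Before e := (¬e) ∨ x: ¬(((¬e) ∨ x) → hit)
Before w := hit ↔ w: ¬(((¬e) ∨ x) → hit)
Answer: WP = ¬(((¬e) ∨ x) → hit)


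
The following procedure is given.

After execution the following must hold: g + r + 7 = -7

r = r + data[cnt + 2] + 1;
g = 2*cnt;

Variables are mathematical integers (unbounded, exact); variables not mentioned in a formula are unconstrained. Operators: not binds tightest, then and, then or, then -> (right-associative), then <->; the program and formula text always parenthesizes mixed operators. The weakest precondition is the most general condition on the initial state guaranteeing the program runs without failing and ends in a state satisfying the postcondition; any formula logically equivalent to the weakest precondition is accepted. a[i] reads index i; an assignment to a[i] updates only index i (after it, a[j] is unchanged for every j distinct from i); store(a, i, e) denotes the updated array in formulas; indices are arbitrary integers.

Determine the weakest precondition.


Working backward. After the program, the postcondition g + r + 7 = -7 must hold; in canonical form it is g + r = -14.
Before g := 2*cnt: 2*cnt + r = -14
Before r := r + data[cnt + 2] + 1: data[cnt + 2] + 2*cnt + r = -15
Answer: WP = data[cnt + 2] + 2*cnt + r = -15


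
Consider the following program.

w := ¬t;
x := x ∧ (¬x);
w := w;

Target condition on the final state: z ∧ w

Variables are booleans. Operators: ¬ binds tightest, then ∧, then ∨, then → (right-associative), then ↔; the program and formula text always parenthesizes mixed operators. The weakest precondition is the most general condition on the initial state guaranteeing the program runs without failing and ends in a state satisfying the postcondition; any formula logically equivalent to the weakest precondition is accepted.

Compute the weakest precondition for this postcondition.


Working backward. After the program, z ∧ w must hold.
Before w := w: z ∧ w
Before x := x ∧ (¬x): z ∧ w
Before w := ¬t: z ∧ (¬t)
Answer: WP = z ∧ (¬t)


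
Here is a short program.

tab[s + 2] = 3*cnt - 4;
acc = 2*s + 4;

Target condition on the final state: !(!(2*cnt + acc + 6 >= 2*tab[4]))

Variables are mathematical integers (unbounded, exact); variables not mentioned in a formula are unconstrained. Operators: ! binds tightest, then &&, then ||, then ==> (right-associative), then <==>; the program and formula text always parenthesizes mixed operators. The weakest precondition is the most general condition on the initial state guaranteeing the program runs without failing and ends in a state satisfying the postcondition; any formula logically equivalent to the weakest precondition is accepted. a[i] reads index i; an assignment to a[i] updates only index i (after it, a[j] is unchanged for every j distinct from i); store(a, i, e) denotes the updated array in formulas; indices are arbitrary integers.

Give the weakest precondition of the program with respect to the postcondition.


Working backward. After the program, the postcondition !(!(2*cnt + acc + 6 >= 2*tab[4])) must hold; in canonical form it is acc + 2*cnt >= 2*tab[4] - 6.
Before acc := 2*s + 4: 2*cnt + 2*s >= 2*tab[4] - 10
Before tab[s + 2] := 3*cnt - 4: 2*cnt + 2*s >= 2*store(tab, s + 2, 3*cnt - 4)[4] - 10
Answer: WP = 2*cnt + 2*s >= 2*store(tab, s + 2, 3*cnt - 4)[4] - 10


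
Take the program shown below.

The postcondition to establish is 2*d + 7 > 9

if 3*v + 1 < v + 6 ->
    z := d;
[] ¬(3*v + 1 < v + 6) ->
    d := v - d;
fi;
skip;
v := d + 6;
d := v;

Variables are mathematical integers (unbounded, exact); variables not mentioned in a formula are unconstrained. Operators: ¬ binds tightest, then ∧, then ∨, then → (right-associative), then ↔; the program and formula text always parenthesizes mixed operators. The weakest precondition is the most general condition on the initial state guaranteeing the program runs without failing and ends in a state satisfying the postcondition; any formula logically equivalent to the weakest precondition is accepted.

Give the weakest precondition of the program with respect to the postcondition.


Working backward. After the program, the postcondition 2*d + 7 > 9 must hold; in canonical form it is 2*d > 2.
Before d := v: 2*v > 2
Before v := d + 6: 2*d > -10
Before skip: 2*d > -10
Then branch requires 2*d > -10; else branch requires 2*v > 2*d - 10.
Before the if: (2*v < 5 → 2*d > -10) ∧ ((¬(2*v < 5)) → 2*v > 2*d - 10)
Answer: WP = (2*v < 5 → 2*d > -10) ∧ ((¬(2*v < 5)) → 2*v > 2*d - 10)


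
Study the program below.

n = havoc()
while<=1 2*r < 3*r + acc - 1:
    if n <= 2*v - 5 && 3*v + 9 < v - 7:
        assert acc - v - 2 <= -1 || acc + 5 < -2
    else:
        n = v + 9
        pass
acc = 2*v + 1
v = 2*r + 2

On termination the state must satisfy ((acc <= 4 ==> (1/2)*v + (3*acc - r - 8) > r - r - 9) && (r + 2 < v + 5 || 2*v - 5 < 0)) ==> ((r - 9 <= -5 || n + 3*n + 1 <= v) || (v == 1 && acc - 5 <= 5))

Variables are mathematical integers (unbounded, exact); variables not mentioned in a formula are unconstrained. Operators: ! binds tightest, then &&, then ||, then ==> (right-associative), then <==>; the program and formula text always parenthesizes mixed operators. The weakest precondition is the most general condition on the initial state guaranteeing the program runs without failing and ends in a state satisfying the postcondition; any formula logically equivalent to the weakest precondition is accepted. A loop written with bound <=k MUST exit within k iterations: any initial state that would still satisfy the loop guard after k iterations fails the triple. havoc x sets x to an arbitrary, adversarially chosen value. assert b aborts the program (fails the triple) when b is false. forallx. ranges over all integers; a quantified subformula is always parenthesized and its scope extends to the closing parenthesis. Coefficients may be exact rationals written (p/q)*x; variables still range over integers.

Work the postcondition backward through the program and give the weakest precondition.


Working backward. After the program, the postcondition ((acc <= 4 ==> (1/2)*v + (3*acc - r - 8) > r - r - 9) && (r + 2 < v + 5 || 2*v - 5 < 0)) ==> ((r - 9 <= -5 || n + 3*n + 1 <= v) || (v == 1 && acc - 5 <= 5)) must hold; in canonical form it is ((acc <= 4 ==> 3*acc + (1/2)*v > r - 1) && (r < v + 3 || 2*v < 5)) ==> (r <= 4 || 4*n <= v - 1 || (v == 1 && acc <= 10)).
Before v := 2*r + 2: ((acc <= 4 ==> 3*acc > -2) && (r > -5 || 4*r < 1)) ==> (r <= 4 || 4*n <= 2*r + 1 || (2*r == -1 && acc <= 10))
Before acc := 2*v + 1: ((2*v <= 3 ==> 6*v > -5) && (r > -5 || 4*r < 1)) ==> (r <= 4 || 4*n <= 2*r + 1 || (2*r == -1 && 2*v <= 9))
Before the loop (bound <=1), unroll the exhaustion recursion (WP_0 = exit-now case; WP_j = one more guarded iteration, up to j = 1):
  WP_0: (!(acc + r > 1)) && (((2*v <= 3 ==> 6*v > -5) && (r > -5 || 4*r < 1)) ==> (r <= 4 || 4*n <= 2*r + 1 || (2*r == -1 && 2*v <= 9)))
  WP_1: (acc + r > 1 ==> (((n <= 2*v - 5 && 2*v < -16) ==> ((acc <= v + 1 || acc < -7) && (!(acc + r > 1)) && (((2*v <= 3 ==> 6*v > -5) && (r > -5 || 4*r < 1)) ==> (r <= 4 || 4*n <= 2*r + 1 || (2*r == -1 && 2*v <= 9))))) && ((!(n <= 2*v - 5 && 2*v < -16)) ==> ((!(acc + r > 1)) && (((2*v <= 3 ==> 6*v > -5) && (r > -5 || 4*r < 1)) ==> (r <= 4 || 4*v <= 2*r - 35 || (2*r == -1 && 2*v <= 9))))))) && ((!(acc + r > 1)) ==> (((2*v <= 3 ==> 6*v > -5) && (r > -5 || 4*r < 1)) ==> (r <= 4 || 4*n <= 2*r + 1 || (2*r == -1 && 2*v <= 9))))
So before the loop: (acc + r > 1 ==> (((n <= 2*v - 5 && 2*v < -16) ==> ((acc <= v + 1 || acc < -7) && (!(acc + r > 1)) && (((2*v <= 3 ==> 6*v > -5) && (r > -5 || 4*r < 1)) ==> (r <= 4 || 4*n <= 2*r + 1 || (2*r == -1 && 2*v <= 9))))) && ((!(n <= 2*v - 5 && 2*v < -16)) ==> ((!(acc + r > 1)) && (((2*v <= 3 ==> 6*v > -5) && (r > -5 || 4*r < 1)) ==> (r <= 4 || 4*v <= 2*r - 35 || (2*r == -1 && 2*v <= 9))))))) && ((!(acc + r > 1)) ==> (((2*v <= 3 ==> 6*v > -5) && (r > -5 || 4*r < 1)) ==> (r <= 4 || 4*n <= 2*r + 1 || (2*r == -1 && 2*v <= 9))))
Before havoc n: forall n_1. ((acc + r > 1 ==> (((n_1 <= 2*v - 5 && 2*v < -16) ==> ((acc <= v + 1 || acc < -7) && (!(acc + r > 1)) && (((2*v <= 3 ==> 6*v > -5) && (r > -5 || 4*r < 1)) ==> (r <= 4 || 4*n_1 <= 2*r + 1 || (2*r == -1 && 2*v <= 9))))) && ((!(n_1 <= 2*v - 5 && 2*v < -16)) ==> ((!(acc + r > 1)) && (((2*v <= 3 ==> 6*v > -5) && (r > -5 || 4*r < 1)) ==> (r <= 4 || 4*v <= 2*r - 35 || (2*r == -1 && 2*v <= 9))))))) && ((!(acc + r > 1)) ==> (((2*v <= 3 ==> 6*v > -5) && (r > -5 || 4*r < 1)) ==> (r <= 4 || 4*n_1 <= 2*r + 1 || (2*r == -1 && 2*v <= 9)))))
Answer: WP = forall n_1. ((acc + r > 1 ==> (((n_1 <= 2*v - 5 && 2*v < -16) ==> ((acc <= v + 1 || acc < -7) && (!(acc + r > 1)) && (((2*v <= 3 ==> 6*v > -5) && (r > -5 || 4*r < 1)) ==> (r <= 4 || 4*n_1 <= 2*r + 1 || (2*r == -1 && 2*v <= 9))))) && ((!(n_1 <= 2*v - 5 && 2*v < -16)) ==> ((!(acc + r > 1)) && (((2*v <= 3 ==> 6*v > -5) && (r > -5 || 4*r < 1)) ==> (r <= 4 || 4*v <= 2*r - 35 || (2*r == -1 && 2*v <= 9))))))) && ((!(acc + r > 1)) ==> (((2*v <= 3 ==> 6*v > -5) && (r > -5 || 4*r < 1)) ==> (r <= 4 || 4*n_1 <= 2*r + 1 || (2*r == -1 && 2*v <= 9)))))


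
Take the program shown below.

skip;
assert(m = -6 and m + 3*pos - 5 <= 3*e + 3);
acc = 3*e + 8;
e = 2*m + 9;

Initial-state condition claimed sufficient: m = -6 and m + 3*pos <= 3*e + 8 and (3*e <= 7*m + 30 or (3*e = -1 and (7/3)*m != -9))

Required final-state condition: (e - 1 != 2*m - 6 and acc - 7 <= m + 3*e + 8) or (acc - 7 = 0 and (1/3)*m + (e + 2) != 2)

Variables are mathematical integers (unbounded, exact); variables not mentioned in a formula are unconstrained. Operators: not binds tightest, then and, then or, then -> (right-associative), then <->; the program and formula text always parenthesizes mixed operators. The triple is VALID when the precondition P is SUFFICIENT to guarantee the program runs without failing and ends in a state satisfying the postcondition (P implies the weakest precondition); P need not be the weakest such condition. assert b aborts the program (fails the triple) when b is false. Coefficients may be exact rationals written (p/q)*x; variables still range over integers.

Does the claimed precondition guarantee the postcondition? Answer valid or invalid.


Working backward. After the program, the postcondition (e - 1 != 2*m - 6 and acc - 7 <= m + 3*e + 8) or (acc - 7 = 0 and (1/3)*m + (e + 2) != 2) must hold; in canonical form it is (e != 2*m - 5 and acc <= 3*e + m + 15) or (acc = 7 and e + (1/3)*m != 0).
Before e := 2*m + 9: acc <= 7*m + 42 or (acc = 7 and (7/3)*m != -9)
Before acc := 3*e + 8: 3*e <= 7*m + 34 or (3*e = -1 and (7/3)*m != -9)
Before assert m = -6 and m + 3*pos - 5 <= 3*e + 3: m = -6 and m + 3*pos <= 3*e + 8 and (3*e <= 7*m + 34 or (3*e = -1 and (7/3)*m != -9))
Before skip: m = -6 and m + 3*pos <= 3*e + 8 and (3*e <= 7*m + 34 or (3*e = -1 and (7/3)*m != -9))
The weakest precondition is m = -6 and m + 3*pos <= 3*e + 8 and (3*e <= 7*m + 34 or (3*e = -1 and (7/3)*m != -9)).
Check whether m = -6 and m + 3*pos <= 3*e + 8 and (3*e <= 7*m + 30 or (3*e = -1 and (7/3)*m != -9)) implies it.
Every state satisfying the precondition satisfies the weakest precondition: the implication holds.
Answer: valid


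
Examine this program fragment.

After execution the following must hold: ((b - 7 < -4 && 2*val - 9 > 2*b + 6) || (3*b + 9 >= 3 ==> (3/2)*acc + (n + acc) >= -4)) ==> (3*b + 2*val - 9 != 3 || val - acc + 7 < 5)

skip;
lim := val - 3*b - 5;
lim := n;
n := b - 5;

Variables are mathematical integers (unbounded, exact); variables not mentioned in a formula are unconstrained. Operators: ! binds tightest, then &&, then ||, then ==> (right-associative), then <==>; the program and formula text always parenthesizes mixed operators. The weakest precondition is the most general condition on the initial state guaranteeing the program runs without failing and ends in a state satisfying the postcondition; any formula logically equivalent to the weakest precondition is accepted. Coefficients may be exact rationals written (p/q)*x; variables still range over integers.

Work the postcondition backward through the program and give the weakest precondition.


Working backward. After the program, the postcondition ((b - 7 < -4 && 2*val - 9 > 2*b + 6) || (3*b + 9 >= 3 ==> (3/2)*acc + (n + acc) >= -4)) ==> (3*b + 2*val - 9 != 3 || val - acc + 7 < 5) must hold; in canonical form it is ((b < 3 && 2*val > 2*b + 15) || (3*b >= -6 ==> (5/2)*acc + n >= -4)) ==> (3*b + 2*val != 12 || val < acc - 2).
Before n := b - 5: ((b < 3 && 2*val > 2*b + 15) || (3*b >= -6 ==> (5/2)*acc + b >= 1)) ==> (3*b + 2*val != 12 || val < acc - 2)
Before lim := n: ((b < 3 && 2*val > 2*b + 15) || (3*b >= -6 ==> (5/2)*acc + b >= 1)) ==> (3*b + 2*val != 12 || val < acc - 2)
Before lim := val - 3*b - 5: ((b < 3 && 2*val > 2*b + 15) || (3*b >= -6 ==> (5/2)*acc + b >= 1)) ==> (3*b + 2*val != 12 || val < acc - 2)
Before skip: ((b < 3 && 2*val > 2*b + 15) || (3*b >= -6 ==> (5/2)*acc + b >= 1)) ==> (3*b + 2*val != 12 || val < acc - 2)
Answer: WP = ((b < 3 && 2*val > 2*b + 15) || (3*b >= -6 ==> (5/2)*acc + b >= 1)) ==> (3*b + 2*val != 12 || val < acc - 2)


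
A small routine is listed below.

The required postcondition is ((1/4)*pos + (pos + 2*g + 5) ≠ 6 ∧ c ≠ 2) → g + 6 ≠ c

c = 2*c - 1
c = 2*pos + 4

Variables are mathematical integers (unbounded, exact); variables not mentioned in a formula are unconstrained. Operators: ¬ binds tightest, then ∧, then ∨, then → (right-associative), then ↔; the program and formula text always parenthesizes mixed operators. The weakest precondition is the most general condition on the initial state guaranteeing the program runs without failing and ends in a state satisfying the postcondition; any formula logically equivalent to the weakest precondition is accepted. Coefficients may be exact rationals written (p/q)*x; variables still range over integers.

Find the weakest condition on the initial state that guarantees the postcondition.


Working backward. After the program, the postcondition ((1/4)*pos + (pos + 2*g + 5) ≠ 6 ∧ c ≠ 2) → g + 6 ≠ c must hold; in canonical form it is (2*g + (5/4)*pos ≠ 1 ∧ c ≠ 2) → g ≠ c - 6.
Before c := 2*pos + 4: (2*g + (5/4)*pos ≠ 1 ∧ 2*pos ≠ -2) → g ≠ 2*pos - 2
Before c := 2*c - 1: (2*g + (5/4)*pos ≠ 1 ∧ 2*pos ≠ -2) → g ≠ 2*pos - 2
Answer: WP = (2*g + (5/4)*pos ≠ 1 ∧ 2*pos ≠ -2) → g ≠ 2*pos - 2


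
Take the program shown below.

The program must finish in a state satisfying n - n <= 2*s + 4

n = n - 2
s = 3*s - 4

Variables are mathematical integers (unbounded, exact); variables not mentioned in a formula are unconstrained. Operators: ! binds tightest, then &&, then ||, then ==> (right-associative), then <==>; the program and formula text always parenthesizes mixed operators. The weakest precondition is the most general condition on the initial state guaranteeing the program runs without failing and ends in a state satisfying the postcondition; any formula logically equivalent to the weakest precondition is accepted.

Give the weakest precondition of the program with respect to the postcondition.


Working backward. After the program, the postcondition n - n <= 2*s + 4 must hold; in canonical form it is 2*s >= -4.
Before s := 3*s - 4: 6*s >= 4
Before n := n - 2: 6*s >= 4
Answer: WP = 6*s >= 4


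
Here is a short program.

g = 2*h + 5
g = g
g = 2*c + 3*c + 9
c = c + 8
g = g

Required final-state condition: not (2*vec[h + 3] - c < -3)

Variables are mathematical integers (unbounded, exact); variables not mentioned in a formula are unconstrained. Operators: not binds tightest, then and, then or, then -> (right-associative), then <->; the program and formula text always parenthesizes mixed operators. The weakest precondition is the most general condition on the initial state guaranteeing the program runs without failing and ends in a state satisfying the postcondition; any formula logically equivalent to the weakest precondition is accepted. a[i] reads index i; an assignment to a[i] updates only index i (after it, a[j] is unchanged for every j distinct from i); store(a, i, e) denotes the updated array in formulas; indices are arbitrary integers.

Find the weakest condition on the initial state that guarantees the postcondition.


Working backward. After the program, the postcondition not (2*vec[h + 3] - c < -3) must hold; in canonical form it is not (2*vec[h + 3] < c - 3).
Before g := g: not (2*vec[h + 3] < c - 3)
Before c := c + 8: not (2*vec[h + 3] < c + 5)
Before g := 2*c + 3*c + 9: not (2*vec[h + 3] < c + 5)
Before g := g: not (2*vec[h + 3] < c + 5)
Before g := 2*h + 5: not (2*vec[h + 3] < c + 5)
Answer: WP = not (2*vec[h + 3] < c + 5)


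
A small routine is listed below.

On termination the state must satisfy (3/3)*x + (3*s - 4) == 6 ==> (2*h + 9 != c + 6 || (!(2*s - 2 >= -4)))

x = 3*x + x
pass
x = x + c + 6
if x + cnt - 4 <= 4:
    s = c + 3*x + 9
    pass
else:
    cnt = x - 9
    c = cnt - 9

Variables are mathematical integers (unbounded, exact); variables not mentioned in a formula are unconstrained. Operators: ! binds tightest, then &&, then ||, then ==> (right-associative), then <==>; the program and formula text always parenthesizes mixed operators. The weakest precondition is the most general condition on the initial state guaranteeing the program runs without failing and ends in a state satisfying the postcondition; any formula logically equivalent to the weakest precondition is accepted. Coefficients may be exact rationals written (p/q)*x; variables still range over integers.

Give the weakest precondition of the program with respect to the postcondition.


Working backward. After the program, the postcondition (3/3)*x + (3*s - 4) == 6 ==> (2*h + 9 != c + 6 || (!(2*s - 2 >= -4))) must hold; in canonical form it is 3*s + x == 10 ==> (2*h != c - 3 || (!(2*s >= -2))).
Then branch requires 3*c + 10*x == -17 ==> (2*h != c - 3 || (!(2*c + 6*x >= -20))); else branch requires 3*s + x == 10 ==> (2*h != x - 21 || (!(2*s >= -2))).
Before the if: (cnt + x <= 8 ==> (3*c + 10*x == -17 ==> (2*h != c - 3 || (!(2*c + 6*x >= -20))))) && ((!(cnt + x <= 8)) ==> (3*s + x == 10 ==> (2*h != x - 21 || (!(2*s >= -2)))))
Before x := x + c + 6: (c + cnt + x <= 2 ==> (13*c + 10*x == -77 ==> (2*h != c - 3 || (!(8*c + 6*x >= -56))))) && ((!(c + cnt + x <= 2)) ==> (c + 3*s + x == 4 ==> (2*h != c + x - 15 || (!(2*s >= -2)))))
Before skip: (c + cnt + x <= 2 ==> (13*c + 10*x == -77 ==> (2*h != c - 3 || (!(8*c + 6*x >= -56))))) && ((!(c + cnt + x <= 2)) ==> (c + 3*s + x == 4 ==> (2*h != c + x - 15 || (!(2*s >= -2)))))
Before x := 3*x + x: (c + cnt + 4*x <= 2 ==> (13*c + 40*x == -77 ==> (2*h != c - 3 || (!(8*c + 24*x >= -56))))) && ((!(c + cnt + 4*x <= 2)) ==> (c + 3*s + 4*x == 4 ==> (2*h != c + 4*x - 15 || (!(2*s >= -2)))))
Answer: WP = (c + cnt + 4*x <= 2 ==> (13*c + 40*x == -77 ==> (2*h != c - 3 || (!(8*c + 24*x >= -56))))) && ((!(c + cnt + 4*x <= 2)) ==> (c + 3*s + 4*x == 4 ==> (2*h != c + 4*x - 15 || (!(2*s >= -2)))))


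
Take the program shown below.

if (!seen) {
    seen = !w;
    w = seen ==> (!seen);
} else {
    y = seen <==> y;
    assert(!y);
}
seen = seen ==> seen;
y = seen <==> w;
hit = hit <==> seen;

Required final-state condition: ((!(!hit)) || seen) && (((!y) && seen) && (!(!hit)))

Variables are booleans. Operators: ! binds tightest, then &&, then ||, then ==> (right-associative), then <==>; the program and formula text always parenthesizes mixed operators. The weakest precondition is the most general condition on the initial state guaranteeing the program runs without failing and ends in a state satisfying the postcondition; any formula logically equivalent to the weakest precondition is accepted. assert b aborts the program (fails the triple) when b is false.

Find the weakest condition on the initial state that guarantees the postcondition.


Working backward. After the program, the postcondition ((!(!hit)) || seen) && (((!y) && seen) && (!(!hit))) must hold; in canonical form it is (hit || seen) && (!y) && seen && hit.
Before hit := hit <==> seen: ((hit <==> seen) || seen) && (!y) && seen && (hit <==> seen)
Before y := seen <==> w: ((hit <==> seen) || seen) && (!(seen <==> w)) && seen && (hit <==> seen)
Before seen := seen ==> seen: (!w) && hit
Then branch requires (!((!w) ==> w)) && hit; else branch requires (!(seen <==> y)) && (!w) && hit.
Before the if: ((!seen) ==> ((!((!w) ==> w)) && hit)) && (seen ==> ((!(seen <==> y)) && (!w) && hit))
Answer: WP = ((!seen) ==> ((!((!w) ==> w)) && hit)) && (seen ==> ((!(seen <==> y)) && (!w) && hit))


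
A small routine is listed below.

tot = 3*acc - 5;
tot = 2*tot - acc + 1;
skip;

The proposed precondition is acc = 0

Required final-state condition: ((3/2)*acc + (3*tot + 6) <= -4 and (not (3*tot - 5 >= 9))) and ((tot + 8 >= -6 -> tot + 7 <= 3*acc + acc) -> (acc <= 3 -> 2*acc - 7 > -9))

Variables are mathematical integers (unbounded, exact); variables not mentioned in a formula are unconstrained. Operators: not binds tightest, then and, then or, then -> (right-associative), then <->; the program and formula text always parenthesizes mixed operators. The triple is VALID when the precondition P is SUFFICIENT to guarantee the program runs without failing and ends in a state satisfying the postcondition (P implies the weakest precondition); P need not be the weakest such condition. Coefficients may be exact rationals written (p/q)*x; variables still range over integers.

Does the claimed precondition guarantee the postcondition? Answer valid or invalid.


Working backward. After the program, the postcondition ((3/2)*acc + (3*tot + 6) <= -4 and (not (3*tot - 5 >= 9))) and ((tot + 8 >= -6 -> tot + 7 <= 3*acc + acc) -> (acc <= 3 -> 2*acc - 7 > -9)) must hold; in canonical form it is (3/2)*acc + 3*tot <= -10 and (not (3*tot >= 14)) and ((tot >= -14 -> tot <= 4*acc - 7) -> (acc <= 3 -> 2*acc > -2)).
Before skip: (3/2)*acc + 3*tot <= -10 and (not (3*tot >= 14)) and ((tot >= -14 -> tot <= 4*acc - 7) -> (acc <= 3 -> 2*acc > -2))
Before tot := 2*tot - acc + 1: 6*tot <= (3/2)*acc - 13 and (not (6*tot >= 3*acc + 11)) and ((2*tot >= acc - 15 -> 2*tot <= 5*acc - 8) -> (acc <= 3 -> 2*acc > -2))
Before tot := 3*acc - 5: (33/2)*acc <= 17 and (not (15*acc >= 41)) and ((5*acc >= -5 -> acc <= 2) -> (acc <= 3 -> 2*acc > -2))
The weakest precondition is (33/2)*acc <= 17 and (not (15*acc >= 41)) and ((5*acc >= -5 -> acc <= 2) -> (acc <= 3 -> 2*acc > -2)).
Check whether acc = 0 implies it.
Every state satisfying the precondition satisfies the weakest precondition: the implication holds.
Answer: valid


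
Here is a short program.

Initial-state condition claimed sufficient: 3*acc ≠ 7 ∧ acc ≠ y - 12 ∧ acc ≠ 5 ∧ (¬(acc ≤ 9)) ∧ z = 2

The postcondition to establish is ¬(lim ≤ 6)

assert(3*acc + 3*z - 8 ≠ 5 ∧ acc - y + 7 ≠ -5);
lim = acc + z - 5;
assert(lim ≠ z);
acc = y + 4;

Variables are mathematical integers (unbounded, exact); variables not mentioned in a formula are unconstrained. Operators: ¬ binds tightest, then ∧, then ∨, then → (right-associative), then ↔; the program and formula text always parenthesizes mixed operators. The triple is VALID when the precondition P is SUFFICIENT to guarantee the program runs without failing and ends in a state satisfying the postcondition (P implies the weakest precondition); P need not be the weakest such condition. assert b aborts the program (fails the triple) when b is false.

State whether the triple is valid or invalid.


Working backward. After the program, ¬(lim ≤ 6) must hold.
Before acc := y + 4: ¬(lim ≤ 6)
Before assert lim ≠ z: lim ≠ z ∧ (¬(lim ≤ 6))
Before lim := acc + z - 5: acc ≠ 5 ∧ (¬(acc + z ≤ 11))
Before assert 3*acc + 3*z - 8 ≠ 5 ∧ acc - y + 7 ≠ -5: 3*acc + 3*z ≠ 13 ∧ acc ≠ y - 12 ∧ acc ≠ 5 ∧ (¬(acc + z ≤ 11))
The weakest precondition is 3*acc + 3*z ≠ 13 ∧ acc ≠ y - 12 ∧ acc ≠ 5 ∧ (¬(acc + z ≤ 11)).
Check whether 3*acc ≠ 7 ∧ acc ≠ y - 12 ∧ acc ≠ 5 ∧ (¬(acc ≤ 9)) ∧ z = 2 implies it.
Every state satisfying the precondition satisfies the weakest precondition: the implication holds.
Answer: valid


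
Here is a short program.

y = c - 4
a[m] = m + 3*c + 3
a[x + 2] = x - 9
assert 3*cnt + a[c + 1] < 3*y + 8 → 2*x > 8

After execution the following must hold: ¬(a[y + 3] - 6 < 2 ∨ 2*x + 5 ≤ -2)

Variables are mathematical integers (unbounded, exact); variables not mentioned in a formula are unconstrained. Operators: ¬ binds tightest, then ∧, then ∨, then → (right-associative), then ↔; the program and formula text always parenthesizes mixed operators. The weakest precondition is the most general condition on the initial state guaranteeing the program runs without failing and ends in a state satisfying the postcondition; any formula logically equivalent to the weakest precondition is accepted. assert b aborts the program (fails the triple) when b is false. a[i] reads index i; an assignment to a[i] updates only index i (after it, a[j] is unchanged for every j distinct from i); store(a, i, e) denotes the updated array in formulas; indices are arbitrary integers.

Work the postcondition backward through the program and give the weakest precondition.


Working backward. After the program, the postcondition ¬(a[y + 3] - 6 < 2 ∨ 2*x + 5 ≤ -2) must hold; in canonical form it is ¬(a[y + 3] < 8 ∨ 2*x ≤ -7).
Before assert 3*cnt + a[c + 1] < 3*y + 8 → 2*x > 8: (a[c + 1] + 3*cnt < 3*y + 8 → 2*x > 8) ∧ (¬(a[y + 3] < 8 ∨ 2*x ≤ -7))
Before a[x + 2] := x - 9: (store(a, x + 2, x - 9)[c + 1] + 3*cnt < 3*y + 8 → 2*x > 8) ∧ (¬(store(a, x + 2, x - 9)[y + 3] < 8 ∨ 2*x ≤ -7))
Before a[m] := m + 3*c + 3: (store(store(a, m, 3*c + m + 3), x + 2, x - 9)[c + 1] + 3*cnt < 3*y + 8 → 2*x > 8) ∧ (¬(store(store(a, m, 3*c + m + 3), x + 2, x - 9)[y + 3] < 8 ∨ 2*x ≤ -7))
Before y := c - 4: (store(store(a, m, 3*c + m + 3), x + 2, x - 9)[c + 1] + 3*cnt < 3*c - 4 → 2*x > 8) ∧ (¬(store(store(a, m, 3*c + m + 3), x + 2, x - 9)[c - 1] < 8 ∨ 2*x ≤ -7))
Answer: WP = (store(store(a, m, 3*c + m + 3), x + 2, x - 9)[c + 1] + 3*cnt < 3*c - 4 → 2*x > 8) ∧ (¬(store(store(a, m, 3*c + m + 3), x + 2, x - 9)[c - 1] < 8 ∨ 2*x ≤ -7))


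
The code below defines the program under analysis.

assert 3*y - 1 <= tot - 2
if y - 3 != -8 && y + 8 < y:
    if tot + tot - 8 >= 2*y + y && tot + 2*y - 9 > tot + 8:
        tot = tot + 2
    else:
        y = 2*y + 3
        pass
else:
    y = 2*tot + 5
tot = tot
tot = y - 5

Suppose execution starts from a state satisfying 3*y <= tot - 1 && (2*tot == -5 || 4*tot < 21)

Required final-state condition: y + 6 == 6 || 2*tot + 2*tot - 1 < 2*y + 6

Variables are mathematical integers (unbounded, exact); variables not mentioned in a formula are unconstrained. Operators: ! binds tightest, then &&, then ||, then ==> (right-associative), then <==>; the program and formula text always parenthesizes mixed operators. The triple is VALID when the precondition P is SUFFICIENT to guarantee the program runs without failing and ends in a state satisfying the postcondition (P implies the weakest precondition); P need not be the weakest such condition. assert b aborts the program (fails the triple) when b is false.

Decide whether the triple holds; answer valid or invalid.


Working backward. After the program, the postcondition y + 6 == 6 || 2*tot + 2*tot - 1 < 2*y + 6 must hold; in canonical form it is y == 0 || 4*tot < 2*y + 7.
Before tot := y - 5: y == 0 || 2*y < 27
Before tot := tot: y == 0 || 2*y < 27
Then branch requires ((2*tot >= 3*y + 8 && 2*y > 17) ==> (y == 0 || 2*y < 27)) && ((!(2*tot >= 3*y + 8 && 2*y > 17)) ==> (2*y == -3 || 4*y < 21)); else branch requires 2*tot == -5 || 4*tot < 17.
Before the if: 2*tot == -5 || 4*tot < 17
Before assert 3*y - 1 <= tot - 2: 3*y <= tot - 1 && (2*tot == -5 || 4*tot < 17)
The weakest precondition is 3*y <= tot - 1 && (2*tot == -5 || 4*tot < 17).
Check whether 3*y <= tot - 1 && (2*tot == -5 || 4*tot < 21) implies it.
Countermodel: at the initial state tot = 5, y = 0, the precondition holds but the weakest precondition fails.
Answer: invalid


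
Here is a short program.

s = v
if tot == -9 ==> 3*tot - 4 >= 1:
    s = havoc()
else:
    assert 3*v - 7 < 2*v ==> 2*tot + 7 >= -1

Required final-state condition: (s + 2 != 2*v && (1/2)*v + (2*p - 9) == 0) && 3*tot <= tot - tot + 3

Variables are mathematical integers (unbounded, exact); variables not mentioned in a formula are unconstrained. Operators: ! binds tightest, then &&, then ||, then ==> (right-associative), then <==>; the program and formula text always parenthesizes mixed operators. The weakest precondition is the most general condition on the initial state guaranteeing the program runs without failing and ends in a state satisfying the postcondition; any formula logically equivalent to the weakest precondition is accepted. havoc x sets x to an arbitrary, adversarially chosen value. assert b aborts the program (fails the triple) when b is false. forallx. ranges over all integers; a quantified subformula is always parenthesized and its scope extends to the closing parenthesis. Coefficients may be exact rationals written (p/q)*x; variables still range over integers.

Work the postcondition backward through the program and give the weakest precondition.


Working backward. After the program, the postcondition (s + 2 != 2*v && (1/2)*v + (2*p - 9) == 0) && 3*tot <= tot - tot + 3 must hold; in canonical form it is s != 2*v - 2 && 2*p + (1/2)*v == 9 && 3*tot <= 3.
Then branch requires forall s_1. (s_1 != 2*v - 2 && 2*p + (1/2)*v == 9 && 3*tot <= 3); else branch requires (v < 7 ==> 2*tot >= -8) && s != 2*v - 2 && 2*p + (1/2)*v == 9 && 3*tot <= 3.
Before the if: ((tot == -9 ==> 3*tot >= 5) ==> (forall s_1. (s_1 != 2*v - 2 && 2*p + (1/2)*v == 9 && 3*tot <= 3))) && ((!(tot == -9 ==> 3*tot >= 5)) ==> ((v < 7 ==> 2*tot >= -8) && s != 2*v - 2 && 2*p + (1/2)*v == 9 && 3*tot <= 3))
Before s := v: ((tot == -9 ==> 3*tot >= 5) ==> (forall s_1. (s_1 != 2*v - 2 && 2*p + (1/2)*v == 9 && 3*tot <= 3))) && ((!(tot == -9 ==> 3*tot >= 5)) ==> ((v < 7 ==> 2*tot >= -8) && v != 2 && 2*p + (1/2)*v == 9 && 3*tot <= 3))
Answer: WP = ((tot == -9 ==> 3*tot >= 5) ==> (forall s_1. (s_1 != 2*v - 2 && 2*p + (1/2)*v == 9 && 3*tot <= 3))) && ((!(tot == -9 ==> 3*tot >= 5)) ==> ((v < 7 ==> 2*tot >= -8) && v != 2 && 2*p + (1/2)*v == 9 && 3*tot <= 3))


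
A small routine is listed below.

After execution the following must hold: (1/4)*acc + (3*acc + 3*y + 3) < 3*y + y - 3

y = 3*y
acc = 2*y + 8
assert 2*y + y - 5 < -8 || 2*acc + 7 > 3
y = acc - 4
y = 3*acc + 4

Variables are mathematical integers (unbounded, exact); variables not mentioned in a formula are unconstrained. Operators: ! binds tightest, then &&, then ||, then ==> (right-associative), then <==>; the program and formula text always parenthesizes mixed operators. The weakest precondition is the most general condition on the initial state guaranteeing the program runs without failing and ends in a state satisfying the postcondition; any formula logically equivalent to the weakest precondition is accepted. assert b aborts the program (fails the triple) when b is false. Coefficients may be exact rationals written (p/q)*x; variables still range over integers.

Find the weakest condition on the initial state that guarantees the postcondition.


Working backward. After the program, the postcondition (1/4)*acc + (3*acc + 3*y + 3) < 3*y + y - 3 must hold; in canonical form it is (13/4)*acc < y - 6.
Before y := 3*acc + 4: (1/4)*acc < -2
Before y := acc - 4: (1/4)*acc < -2
Before assert 2*y + y - 5 < -8 || 2*acc + 7 > 3: (3*y < -3 || 2*acc > -4) && (1/4)*acc < -2
Before acc := 2*y + 8: (3*y < -3 || 4*y > -20) && (1/2)*y < -4
Before y := 3*y: (9*y < -3 || 12*y > -20) && (3/2)*y < -4
Answer: WP = (9*y < -3 || 12*y > -20) && (3/2)*y < -4
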